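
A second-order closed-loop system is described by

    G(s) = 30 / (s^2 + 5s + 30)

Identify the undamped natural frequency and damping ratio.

Compare the denominator to the standard form s^2 + 2ζωₙs + ωₙ².
ωₙ² = 30, so ωₙ = √30 ≈ 5.477 rad/s.
2ζωₙ = 5, so ζ = 5/(2·√30) ≈ 0.4564.
With ζ = 0.4564 the response is underdamped.

ωₙ ≈ 5.477 rad/s, ζ ≈ 0.4564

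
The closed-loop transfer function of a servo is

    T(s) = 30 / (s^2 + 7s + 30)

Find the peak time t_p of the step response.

Comparing s^2 + 7s + 30 to s^2 + 2ζωₙs + ωₙ²: ωₙ = √30 ≈ 5.477 rad/s and ζ = 7/(2·√30) ≈ 0.6390.
ζωₙ = 7/2 = 3.5, so ω_d = ωₙ√(1−ζ²) = √(ωₙ² − (ζωₙ)²) = √(30 − 3.5²) = √17.75 ≈ 4.213 rad/s.
t_p = π/ω_d = π/4.213 ≈ 0.7457 s.

t_p ≈ 0.7457 s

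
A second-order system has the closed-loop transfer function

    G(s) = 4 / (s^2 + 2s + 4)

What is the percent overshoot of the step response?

%OS ≈ 16.3%

Comparing s^2 + 2s + 4 to s^2 + 2ζωₙs + ωₙ²: ωₙ = 2 rad/s and ζ = 2/(2·2) = 0.5.
%OS = 100·exp(−πζ/√(1−ζ²)) = 100·exp(−π·0.5/√(1−0.5²)) ≈ 16.3%.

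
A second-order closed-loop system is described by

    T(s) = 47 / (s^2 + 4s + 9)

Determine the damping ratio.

ζ ≈ 0.6667

Compare the denominator to the standard form s^2 + 2ζωₙs + ωₙ².
ωₙ² = 9, so ωₙ = 3 rad/s.
2ζωₙ = 4, so ζ = 4/(2·3) ≈ 0.6667.
With ζ = 0.6667 the response is underdamped.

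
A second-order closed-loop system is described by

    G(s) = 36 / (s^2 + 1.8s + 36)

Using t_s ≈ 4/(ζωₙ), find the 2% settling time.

t_s ≈ 4.444 s

Comparing s^2 + 1.8s + 36 to s^2 + 2ζωₙs + ωₙ²: ωₙ = 6 rad/s and ζ = 1.8/(2·6) = 0.15.
ζωₙ = 1.8/2 = 0.9, so t_s ≈ 4/(ζωₙ) = 4/0.9 ≈ 4.444 s.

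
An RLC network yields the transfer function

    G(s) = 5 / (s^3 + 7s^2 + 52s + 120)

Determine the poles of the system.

The poles are the roots of the denominator s^3 + 7s^2 + 52s + 120 = 0.
Trying s = -3: the polynomial evaluates to 0, so (s + 3) is a factor.
Dividing out leaves s^2 + 4s + 40 = 0.
The quadratic formula then gives s = -2 ± 6j.

s = -2 ± 6j, -3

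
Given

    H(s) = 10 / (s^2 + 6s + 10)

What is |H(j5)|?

Substitute s = j5: numerator = 10, denominator = -15 + j30.
|H(j5)| = |10| / |-15 + j30| = 10 / 33.541 ≈ 0.2981.

|H(j5)| ≈ 0.2981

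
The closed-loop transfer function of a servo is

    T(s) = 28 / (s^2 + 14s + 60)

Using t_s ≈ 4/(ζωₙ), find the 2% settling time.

t_s ≈ 0.5714 s

Comparing s^2 + 14s + 60 to s^2 + 2ζωₙs + ωₙ²: ωₙ = √60 ≈ 7.746 rad/s and ζ = 14/(2·√60) ≈ 0.9037.
ζωₙ = 14/2 = 7, so t_s ≈ 4/(ζωₙ) = 4/7 ≈ 0.5714 s.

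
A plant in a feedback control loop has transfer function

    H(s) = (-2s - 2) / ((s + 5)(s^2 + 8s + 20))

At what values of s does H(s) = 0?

s = -1

Set the numerator to zero: -2s - 2 = 0, i.e. -2·(s + 1) = 0.
So s = -1.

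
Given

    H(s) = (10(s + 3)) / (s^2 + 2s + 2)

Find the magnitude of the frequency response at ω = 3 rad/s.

Substitute s = j3: numerator = 30 + j30, denominator = -7 + j6.
|H(j3)| = |30 + j30| / |-7 + j6| = 42.426 / 9.2195 ≈ 4.602.

|H(j3)| ≈ 4.602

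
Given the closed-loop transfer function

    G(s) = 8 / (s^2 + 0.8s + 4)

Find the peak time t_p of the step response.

t_p ≈ 1.603 s

Comparing s^2 + 0.8s + 4 to s^2 + 2ζωₙs + ωₙ²: ωₙ = 2 rad/s and ζ = 0.8/(2·2) = 0.2.
ζωₙ = 0.8/2 = 0.4, so ω_d = ωₙ√(1−ζ²) = √(ωₙ² − (ζωₙ)²) = √(4 − 0.4²) = √3.84 ≈ 1.960 rad/s.
t_p = π/ω_d = π/1.960 ≈ 1.603 s.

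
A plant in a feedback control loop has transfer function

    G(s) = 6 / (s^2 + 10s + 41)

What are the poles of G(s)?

s = -5 ± 4j

The poles are the roots of the denominator s^2 + 10s + 41 = 0.
Using the quadratic formula: s = (-10 ± √(-64))/2 = -5 ± 4j.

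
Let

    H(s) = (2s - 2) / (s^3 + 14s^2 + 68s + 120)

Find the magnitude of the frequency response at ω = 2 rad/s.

Substitute s = j2: numerator = -2 + j4, denominator = 64 + j128.
|H(j2)| = |-2 + j4| / |64 + j128| = 4.4721 / 143.11 = 0.03125.

|H(j2)| = 0.03125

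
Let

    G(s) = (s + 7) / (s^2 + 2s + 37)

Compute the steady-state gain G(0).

G(0) = 7/37 ≈ 0.1892

Set s = 0: G(0) = (7) / (37) = 7/37.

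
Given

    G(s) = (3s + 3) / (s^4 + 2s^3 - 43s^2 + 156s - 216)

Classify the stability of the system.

The denominator s^4 + 2s^3 - 43s^2 + 156s - 216 factors as (s^2 - 4s + 8)(s - 3)(s + 9), giving poles at s = 2 + 2j, 2 - 2j, 3, -9.
Since the pole(s) at s = 2 + 2j, 2 - 2j, 3 lie in the right half-plane, the system is unstable.

unstable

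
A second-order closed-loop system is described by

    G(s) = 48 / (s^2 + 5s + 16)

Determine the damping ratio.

Compare the denominator to the standard form s^2 + 2ζωₙs + ωₙ².
ωₙ² = 16, so ωₙ = 4 rad/s.
2ζωₙ = 5, so ζ = 5/(2·4) = 0.625.
With ζ = 0.625 the response is underdamped.

ζ = 0.625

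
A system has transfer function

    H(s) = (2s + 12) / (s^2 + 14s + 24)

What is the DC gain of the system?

H(0) = 1/2 ≈ 0.5000

Set s = 0: H(0) = (12) / (24) = 1/2.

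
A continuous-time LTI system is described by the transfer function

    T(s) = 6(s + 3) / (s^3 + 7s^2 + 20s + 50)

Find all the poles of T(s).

s = -1 + 3j, -1 - 3j, -5

The poles are the roots of the denominator s^3 + 7s^2 + 20s + 50 = 0.
Trying s = -5: the polynomial evaluates to 0, so (s + 5) is a factor.
Dividing out leaves s^2 + 2s + 10 = 0.
The quadratic formula then gives s = -1 ± 3j.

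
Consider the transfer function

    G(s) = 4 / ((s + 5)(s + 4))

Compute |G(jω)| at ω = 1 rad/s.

|G(j1)| ≈ 0.1903

Substitute s = j1: numerator = 4, denominator = 19 + j9.
|G(j1)| = |4| / |19 + j9| = 4 / 21.024 ≈ 0.1903.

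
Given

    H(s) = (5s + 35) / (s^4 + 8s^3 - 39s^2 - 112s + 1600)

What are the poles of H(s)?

s = 4 + 3j, 4 - 3j, -8, -8

The poles are the roots of the denominator s^4 + 8s^3 - 39s^2 - 112s + 1600 = 0.
Trying s = -8: the polynomial evaluates to 0, so (s + 8) is a factor.
Dividing out leaves s^3 - 39s + 200 = 0.
This factors further as (s^2 - 8s + 25)(s + 8) = 0.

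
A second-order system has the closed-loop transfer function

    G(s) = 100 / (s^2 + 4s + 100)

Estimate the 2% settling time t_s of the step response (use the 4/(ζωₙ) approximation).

t_s ≈ 2 s

Comparing s^2 + 4s + 100 to s^2 + 2ζωₙs + ωₙ²: ωₙ = 10 rad/s and ζ = 4/(2·10) = 0.2.
ζωₙ = 4/2 = 2, so t_s ≈ 4/(ζωₙ) = 4/2 = 2 s.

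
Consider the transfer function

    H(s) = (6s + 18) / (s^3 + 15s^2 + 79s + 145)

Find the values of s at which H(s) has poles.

s = -5, -5 + 2j, -5 - 2j

The poles are the roots of the denominator s^3 + 15s^2 + 79s + 145 = 0.
Trying s = -5: the polynomial evaluates to 0, so (s + 5) is a factor.
Dividing out leaves s^2 + 10s + 29 = 0.
The quadratic formula then gives s = -5 ± 2j.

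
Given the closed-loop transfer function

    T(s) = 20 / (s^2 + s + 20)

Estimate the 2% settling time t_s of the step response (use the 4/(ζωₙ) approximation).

Comparing s^2 + s + 20 to s^2 + 2ζωₙs + ωₙ²: ωₙ = √20 ≈ 4.472 rad/s and ζ = 1/(2·√20) ≈ 0.1118.
ζωₙ = 1/2 = 0.5, so t_s ≈ 4/(ζωₙ) = 4/0.5 = 8 s.

t_s ≈ 8 s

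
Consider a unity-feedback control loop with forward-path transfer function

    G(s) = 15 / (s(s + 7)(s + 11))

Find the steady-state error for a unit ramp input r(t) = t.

e_ss = 5.133

G(s) has one pole at the origin.
This is a Type 1 system. Kv = lim_{s→0} s·G(s) = 15/77.
e_ss = 1/Kv = 1/(15/77) = 77/15 ≈ 5.133.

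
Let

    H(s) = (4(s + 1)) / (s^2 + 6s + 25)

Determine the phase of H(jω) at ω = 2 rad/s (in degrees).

At s = j2: numerator = 4 + j8, denominator = 21 + j12.
∠H = ∠num − ∠den = 63.435° − (29.745°) = 33.69°.

∠H(j2) ≈ 33.69°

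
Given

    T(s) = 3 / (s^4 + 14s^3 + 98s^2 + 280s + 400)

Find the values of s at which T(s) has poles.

s = -2 + 2j, -2 - 2j, -5 + 5j, -5 - 5j

The poles are the roots of the denominator s^4 + 14s^3 + 98s^2 + 280s + 400 = 0.
No real roots exist; factor into two real quadratics: (s^2 + 4s + 8)(s^2 + 10s + 50) = 0.
Each quadratic gives a conjugate pair via the quadratic formula.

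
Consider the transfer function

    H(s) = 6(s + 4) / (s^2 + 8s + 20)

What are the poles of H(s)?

s = -4 ± 2j

The poles are the roots of the denominator s^2 + 8s + 20 = 0.
Using the quadratic formula: s = (-8 ± √(-16))/2 = -4 ± 2j.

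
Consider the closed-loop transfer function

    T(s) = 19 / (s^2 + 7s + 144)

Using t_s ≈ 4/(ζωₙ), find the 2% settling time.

Comparing s^2 + 7s + 144 to s^2 + 2ζωₙs + ωₙ²: ωₙ = 12 rad/s and ζ = 7/(2·12) ≈ 0.2917.
ζωₙ = 7/2 = 3.5, so t_s ≈ 4/(ζωₙ) = 4/3.5 ≈ 1.143 s.

t_s ≈ 1.143 s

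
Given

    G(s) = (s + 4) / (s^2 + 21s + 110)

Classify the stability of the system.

stable

The denominator s^2 + 21s + 110 factors as (s + 10)(s + 11), giving poles at s = -10, -11.
Since all poles lie strictly in the left half-plane, the system is stable.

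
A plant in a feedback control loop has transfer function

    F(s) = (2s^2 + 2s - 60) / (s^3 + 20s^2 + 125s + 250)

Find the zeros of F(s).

Set the numerator to zero: 2s^2 + 2s - 60 = 0, i.e. 2·(s^2 + s - 30) = 0.
Factoring: (s + 6)(s - 5) = 0.

s = -6, 5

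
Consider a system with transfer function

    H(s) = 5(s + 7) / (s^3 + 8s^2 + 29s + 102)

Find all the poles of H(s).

The poles are the roots of the denominator s^3 + 8s^2 + 29s + 102 = 0.
Trying s = -6: the polynomial evaluates to 0, so (s + 6) is a factor.
Dividing out leaves s^2 + 2s + 17 = 0.
The quadratic formula then gives s = -1 ± 4j.

s = -1 ± 4j, -6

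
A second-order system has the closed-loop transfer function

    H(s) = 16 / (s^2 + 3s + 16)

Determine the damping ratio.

Compare the denominator to the standard form s^2 + 2ζωₙs + ωₙ².
ωₙ² = 16, so ωₙ = 4 rad/s.
2ζωₙ = 3, so ζ = 3/(2·4) = 0.375.

ζ = 0.375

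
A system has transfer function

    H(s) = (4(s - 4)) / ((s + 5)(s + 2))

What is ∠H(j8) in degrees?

∠H(j8) ≈ -17.39°

At s = j8: numerator = -16 + j32, denominator = -54 + j56.
∠H = ∠num − ∠den = 116.57° − (133.96°) = -17.39°.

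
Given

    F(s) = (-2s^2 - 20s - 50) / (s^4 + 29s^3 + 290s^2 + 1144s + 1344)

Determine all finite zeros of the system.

s = -5, -5

Set the numerator to zero: -2s^2 - 20s - 50 = 0, i.e. -2·(s^2 + 10s + 25) = 0.
Factoring: (s + 5)^2 = 0.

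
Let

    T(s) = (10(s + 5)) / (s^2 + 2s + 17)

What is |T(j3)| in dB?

Substitute s = j3: numerator = 50 + j30, denominator = 8 + j6.
|T(j3)| = |50 + j30| / |8 + j6| = 58.310 / 10 ≈ 5.831.
In decibels: 20·log₁₀(5.831) ≈ 15.3 dB.

|T(j3)|_dB ≈ 15.3 dB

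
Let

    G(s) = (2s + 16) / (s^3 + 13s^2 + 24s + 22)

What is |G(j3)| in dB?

Substitute s = j3: numerator = 16 + j6, denominator = -95 + j45.
|G(j3)| = |16 + j6| / |-95 + j45| = 17.088 / 105.12 ≈ 0.1626.
In decibels: 20·log₁₀(0.1626) ≈ -15.8 dB.

|G(j3)|_dB ≈ -15.8 dB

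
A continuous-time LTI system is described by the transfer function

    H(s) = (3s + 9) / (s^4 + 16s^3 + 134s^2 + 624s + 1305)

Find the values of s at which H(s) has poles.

s = -3 ± 6j, -5 ± 2j

The poles are the roots of the denominator s^4 + 16s^3 + 134s^2 + 624s + 1305 = 0.
No real roots exist; factor into two real quadratics: (s^2 + 6s + 45)(s^2 + 10s + 29) = 0.
Each quadratic gives a conjugate pair via the quadratic formula.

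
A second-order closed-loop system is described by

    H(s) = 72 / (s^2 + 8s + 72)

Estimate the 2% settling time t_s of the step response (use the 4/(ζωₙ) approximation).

Comparing s^2 + 8s + 72 to s^2 + 2ζωₙs + ωₙ²: ωₙ = √72 ≈ 8.485 rad/s and ζ = 8/(2·√72) ≈ 0.4714.
ζωₙ = 8/2 = 4, so t_s ≈ 4/(ζωₙ) = 4/4 = 1 s.

t_s ≈ 1 s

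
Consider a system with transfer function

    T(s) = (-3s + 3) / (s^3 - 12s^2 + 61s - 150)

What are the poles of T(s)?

s = 3 ± 4j, 6

The poles are the roots of the denominator s^3 - 12s^2 + 61s - 150 = 0.
Trying s = 6: the polynomial evaluates to 0, so (s - 6) is a factor.
Dividing out leaves s^2 - 6s + 25 = 0.
The quadratic formula then gives s = 3 ± 4j.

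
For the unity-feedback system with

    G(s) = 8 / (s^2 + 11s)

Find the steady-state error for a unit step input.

G(s) has one pole at the origin.
This is a Type 1 system; for a step input the steady-state error is zero.

e_ss = 0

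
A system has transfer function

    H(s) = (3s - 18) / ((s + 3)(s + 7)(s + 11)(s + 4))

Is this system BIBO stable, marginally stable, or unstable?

stable

The poles can be read from the denominator factors: s = -3, -7, -11, -4.
Since all poles lie strictly in the left half-plane, the system is stable.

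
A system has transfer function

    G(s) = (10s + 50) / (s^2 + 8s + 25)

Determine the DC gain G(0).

Set s = 0: G(0) = (50) / (25) = 2.

G(0) = 2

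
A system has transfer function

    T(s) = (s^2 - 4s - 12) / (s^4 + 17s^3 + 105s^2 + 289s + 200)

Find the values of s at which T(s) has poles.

s = -4 ± 3j, -8, -1

The poles are the roots of the denominator s^4 + 17s^3 + 105s^2 + 289s + 200 = 0.
Trying s = -8: the polynomial evaluates to 0, so (s + 8) is a factor.
Dividing out leaves s^3 + 9s^2 + 33s + 25 = 0.
This factors further as (s^2 + 8s + 25)(s + 1) = 0.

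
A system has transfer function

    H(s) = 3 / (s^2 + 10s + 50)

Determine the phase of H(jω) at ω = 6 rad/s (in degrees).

∠H(j6) ≈ -76.87°

At s = j6: numerator = 3, denominator = 14 + j60.
∠H = ∠num − ∠den = 0° − (76.866°) = -76.87°.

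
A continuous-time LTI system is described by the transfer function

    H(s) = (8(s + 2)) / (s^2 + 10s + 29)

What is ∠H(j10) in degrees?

At s = j10: numerator = 16 + j80, denominator = -71 + j100.
∠H = ∠num − ∠den = 78.690° − (125.37°) = -46.68°.

∠H(j10) ≈ -46.68°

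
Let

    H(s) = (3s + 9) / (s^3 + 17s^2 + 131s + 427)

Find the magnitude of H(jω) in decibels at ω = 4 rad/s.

Substitute s = j4: numerator = 9 + j12, denominator = 155 + j460.
|H(j4)| = |9 + j12| / |155 + j460| = 15 / 485.41 ≈ 0.03090.
In decibels: 20·log₁₀(0.03090) ≈ -30.2 dB.

|H(j4)|_dB ≈ -30.2 dB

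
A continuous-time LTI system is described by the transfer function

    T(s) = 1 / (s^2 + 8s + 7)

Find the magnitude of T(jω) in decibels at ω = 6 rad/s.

Substitute s = j6: numerator = 1, denominator = -29 + j48.
|T(j6)| = |1| / |-29 + j48| = 1 / 56.080 ≈ 0.01783.
In decibels: 20·log₁₀(0.01783) ≈ -35.0 dB.

|T(j6)|_dB ≈ -35.0 dB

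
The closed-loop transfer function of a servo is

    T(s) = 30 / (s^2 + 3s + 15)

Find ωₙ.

Compare the denominator to the standard form s^2 + 2ζωₙs + ωₙ².
ωₙ² = 15, so ωₙ = √15 ≈ 3.873 rad/s.

ωₙ ≈ 3.873 rad/s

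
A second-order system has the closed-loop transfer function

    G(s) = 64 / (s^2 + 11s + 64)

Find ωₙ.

Compare the denominator to the standard form s^2 + 2ζωₙs + ωₙ².
ωₙ² = 64, so ωₙ = 8 rad/s.

ωₙ = 8 rad/s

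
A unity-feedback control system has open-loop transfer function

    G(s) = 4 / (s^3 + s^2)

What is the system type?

Factor s from the denominator: s^3 + s^2 = s^2·(s + 1).
There are 2 poles at the origin, so the system is Type 2.

Type 2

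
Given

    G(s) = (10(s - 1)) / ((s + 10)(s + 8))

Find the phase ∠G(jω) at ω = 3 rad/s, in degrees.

∠G(j3) ≈ 71.18°

At s = j3: numerator = -10 + j30, denominator = 71 + j54.
∠G = ∠num − ∠den = 108.43° − (37.255°) = 71.18°.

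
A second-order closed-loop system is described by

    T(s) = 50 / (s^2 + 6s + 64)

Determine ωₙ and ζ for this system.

Compare the denominator to the standard form s^2 + 2ζωₙs + ωₙ².
ωₙ² = 64, so ωₙ = 8 rad/s.
2ζωₙ = 6, so ζ = 6/(2·8) = 0.375.
With ζ = 0.375 the response is underdamped.

ωₙ = 8 rad/s, ζ = 0.375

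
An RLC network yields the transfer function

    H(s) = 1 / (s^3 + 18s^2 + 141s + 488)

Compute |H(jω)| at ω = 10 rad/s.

|H(j10)| ≈ 0.0007275

Substitute s = j10: numerator = 1, denominator = -1312 + j410.
|H(j10)| = |1| / |-1312 + j410| = 1 / 1374.6 ≈ 0.0007275.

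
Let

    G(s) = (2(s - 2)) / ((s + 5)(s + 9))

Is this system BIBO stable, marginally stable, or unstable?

The poles can be read from the denominator factors: s = -5, -9.
Since all poles lie strictly in the left half-plane, the system is stable.

stable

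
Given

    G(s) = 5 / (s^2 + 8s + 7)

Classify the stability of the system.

The denominator s^2 + 8s + 7 factors as (s + 7)(s + 1), giving poles at s = -7, -1.
Since all poles lie strictly in the left half-plane, the system is stable.

stable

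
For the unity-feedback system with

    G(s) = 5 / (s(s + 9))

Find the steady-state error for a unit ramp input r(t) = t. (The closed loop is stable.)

e_ss = 1.800

G(s) has one pole at the origin.
This is a Type 1 system. Kv = lim_{s→0} s·G(s) = 5/9.
e_ss = 1/Kv = 1/(5/9) = 9/5 ≈ 1.800.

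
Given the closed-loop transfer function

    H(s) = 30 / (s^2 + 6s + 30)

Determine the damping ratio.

ζ ≈ 0.5477

Compare the denominator to the standard form s^2 + 2ζωₙs + ωₙ².
ωₙ² = 30, so ωₙ = √30 ≈ 5.477 rad/s.
2ζωₙ = 6, so ζ = 6/(2·√30) ≈ 0.5477.
With ζ = 0.5477 the response is underdamped.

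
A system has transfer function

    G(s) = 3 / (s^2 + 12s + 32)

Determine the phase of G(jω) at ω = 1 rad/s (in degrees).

∠G(j1) ≈ -21.16°

At s = j1: numerator = 3, denominator = 31 + j12.
∠G = ∠num − ∠den = 0° − (21.161°) = -21.16°.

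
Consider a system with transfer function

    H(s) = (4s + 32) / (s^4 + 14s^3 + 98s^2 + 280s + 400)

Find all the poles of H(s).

s = -5 ± 5j, -2 ± 2j

The poles are the roots of the denominator s^4 + 14s^3 + 98s^2 + 280s + 400 = 0.
No real roots exist; factor into two real quadratics: (s^2 + 10s + 50)(s^2 + 4s + 8) = 0.
Each quadratic gives a conjugate pair via the quadratic formula.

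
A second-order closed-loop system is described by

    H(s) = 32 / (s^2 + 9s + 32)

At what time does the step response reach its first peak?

t_p ≈ 0.9165 s

Comparing s^2 + 9s + 32 to s^2 + 2ζωₙs + ωₙ²: ωₙ = √32 ≈ 5.657 rad/s and ζ = 9/(2·√32) ≈ 0.7955.
ζωₙ = 9/2 = 4.5, so ω_d = ωₙ√(1−ζ²) = √(ωₙ² − (ζωₙ)²) = √(32 − 4.5²) = √11.75 ≈ 3.428 rad/s.
t_p = π/ω_d = π/3.428 ≈ 0.9165 s.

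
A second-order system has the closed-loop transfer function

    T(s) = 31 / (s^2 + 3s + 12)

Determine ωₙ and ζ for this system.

Compare the denominator to the standard form s^2 + 2ζωₙs + ωₙ².
ωₙ² = 12, so ωₙ = √12 ≈ 3.464 rad/s.
2ζωₙ = 3, so ζ = 3/(2·√12) ≈ 0.4330.

ωₙ ≈ 3.464 rad/s, ζ ≈ 0.4330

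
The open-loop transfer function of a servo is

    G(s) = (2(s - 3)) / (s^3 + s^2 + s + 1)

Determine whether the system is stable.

marginally stable

The denominator s^3 + s^2 + s + 1 factors as (s^2 + 1)(s + 1), giving poles at s = ±j, -1.
Since the simple pole(s) at s = ±j lie on the jω-axis with none in the right half-plane, the system is marginally stable.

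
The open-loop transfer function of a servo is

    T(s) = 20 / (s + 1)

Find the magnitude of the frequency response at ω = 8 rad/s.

|T(j8)| ≈ 2.481

Substitute s = j8: numerator = 20, denominator = 1 + j8.
|T(j8)| = |20| / |1 + j8| = 20 / 8.0623 ≈ 2.481.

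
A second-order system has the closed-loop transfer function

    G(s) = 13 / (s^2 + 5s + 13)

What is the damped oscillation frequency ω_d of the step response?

ω_d ≈ 2.598 rad/s

Comparing s^2 + 5s + 13 to s^2 + 2ζωₙs + ωₙ²: ωₙ = √13 ≈ 3.606 rad/s and ζ = 5/(2·√13) ≈ 0.6934.
ζωₙ = 5/2 = 2.5, so ω_d = ωₙ√(1−ζ²) = √(ωₙ² − (ζωₙ)²) = √(13 − 2.5²) = √6.75 ≈ 2.598 rad/s.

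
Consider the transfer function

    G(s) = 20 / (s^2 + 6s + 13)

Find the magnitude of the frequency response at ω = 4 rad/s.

Substitute s = j4: numerator = 20, denominator = -3 + j24.
|G(j4)| = |20| / |-3 + j24| = 20 / 24.187 ≈ 0.8269.

|G(j4)| ≈ 0.8269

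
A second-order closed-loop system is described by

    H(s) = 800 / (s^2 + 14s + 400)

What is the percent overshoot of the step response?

Comparing s^2 + 14s + 400 to s^2 + 2ζωₙs + ωₙ²: ωₙ = 20 rad/s and ζ = 14/(2·20) = 0.35.
%OS = 100·exp(−πζ/√(1−ζ²)) = 100·exp(−π·0.35/√(1−0.35²)) ≈ 30.9%.

%OS ≈ 30.9%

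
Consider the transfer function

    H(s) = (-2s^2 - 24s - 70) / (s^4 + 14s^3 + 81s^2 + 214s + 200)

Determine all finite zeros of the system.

s = -7, -5

Set the numerator to zero: -2s^2 - 24s - 70 = 0, i.e. -2·(s^2 + 12s + 35) = 0.
Factoring: (s + 7)(s + 5) = 0.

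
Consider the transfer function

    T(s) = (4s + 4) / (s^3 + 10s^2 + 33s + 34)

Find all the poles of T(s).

s = -4 + j, -4 - j, -2

The poles are the roots of the denominator s^3 + 10s^2 + 33s + 34 = 0.
Trying s = -2: the polynomial evaluates to 0, so (s + 2) is a factor.
Dividing out leaves s^2 + 8s + 17 = 0.
The quadratic formula then gives s = -4 ± 1j.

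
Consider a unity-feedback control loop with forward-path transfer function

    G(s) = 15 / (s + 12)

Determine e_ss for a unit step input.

e_ss = 0.4444

G(s) has no poles at the origin.
This is a Type 0 system. Kp = lim_{s→0} G(s) = 15/12 = 5/4.
e_ss = 1/(1 + Kp) = 1/(1 + 5/4) = 4/9 ≈ 0.4444.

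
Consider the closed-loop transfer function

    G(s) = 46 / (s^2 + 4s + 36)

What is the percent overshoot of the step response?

Comparing s^2 + 4s + 36 to s^2 + 2ζωₙs + ωₙ²: ωₙ = 6 rad/s and ζ = 4/(2·6) ≈ 0.3333.
%OS = 100·exp(−πζ/√(1−ζ²)) = 100·exp(−π·0.3333/√(1−0.3333²)) ≈ 32.9%.

%OS ≈ 32.9%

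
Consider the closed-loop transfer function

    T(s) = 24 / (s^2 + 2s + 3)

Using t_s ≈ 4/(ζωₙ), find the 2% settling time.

t_s ≈ 4 s

Comparing s^2 + 2s + 3 to s^2 + 2ζωₙs + ωₙ²: ωₙ = √3 ≈ 1.732 rad/s and ζ = 2/(2·√3) ≈ 0.5774.
ζωₙ = 2/2 = 1, so t_s ≈ 4/(ζωₙ) = 4/1 = 4 s.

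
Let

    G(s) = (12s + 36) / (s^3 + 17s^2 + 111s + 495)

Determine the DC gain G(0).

Set s = 0: G(0) = (36) / (495) = 4/55.

G(0) = 4/55 ≈ 0.07273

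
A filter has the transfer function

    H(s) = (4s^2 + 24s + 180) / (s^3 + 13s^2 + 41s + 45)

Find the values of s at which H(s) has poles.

The poles are the roots of the denominator s^3 + 13s^2 + 41s + 45 = 0.
Trying s = -9: the polynomial evaluates to 0, so (s + 9) is a factor.
Dividing out leaves s^2 + 4s + 5 = 0.
The quadratic formula then gives s = -2 ± 1j.

s = -2 ± j, -9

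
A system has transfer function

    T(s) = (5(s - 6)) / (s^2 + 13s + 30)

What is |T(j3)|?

|T(j3)| ≈ 0.7572

Substitute s = j3: numerator = -30 + j15, denominator = 21 + j39.
|T(j3)| = |-30 + j15| / |21 + j39| = 33.541 / 44.294 ≈ 0.7572.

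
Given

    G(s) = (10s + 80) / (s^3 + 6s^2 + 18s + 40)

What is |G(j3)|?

Substitute s = j3: numerator = 80 + j30, denominator = -14 + j27.
|G(j3)| = |80 + j30| / |-14 + j27| = 85.440 / 30.414 ≈ 2.809.

|G(j3)| ≈ 2.809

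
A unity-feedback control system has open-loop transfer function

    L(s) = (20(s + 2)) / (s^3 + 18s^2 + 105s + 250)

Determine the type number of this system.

Type 0

The denominator has no factor of s at the origin — no free integrator — so this is a Type 0 system.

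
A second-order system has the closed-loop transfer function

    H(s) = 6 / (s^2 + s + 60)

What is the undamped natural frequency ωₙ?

ωₙ ≈ 7.746 rad/s

Compare the denominator to the standard form s^2 + 2ζωₙs + ωₙ².
ωₙ² = 60, so ωₙ = √60 ≈ 7.746 rad/s.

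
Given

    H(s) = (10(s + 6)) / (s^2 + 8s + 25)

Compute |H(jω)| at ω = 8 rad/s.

Substitute s = j8: numerator = 60 + j80, denominator = -39 + j64.
|H(j8)| = |60 + j80| / |-39 + j64| = 100 / 74.947 ≈ 1.334.

|H(j8)| ≈ 1.334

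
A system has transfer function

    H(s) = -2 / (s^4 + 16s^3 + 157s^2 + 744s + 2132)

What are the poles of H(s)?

s = -4 + 5j, -4 - 5j, -4 + 6j, -4 - 6j

The poles are the roots of the denominator s^4 + 16s^3 + 157s^2 + 744s + 2132 = 0.
No real roots exist; factor into two real quadratics: (s^2 + 8s + 41)(s^2 + 8s + 52) = 0.
Each quadratic gives a conjugate pair via the quadratic formula.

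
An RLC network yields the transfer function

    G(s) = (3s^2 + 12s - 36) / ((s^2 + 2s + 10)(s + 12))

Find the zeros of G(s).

Set the numerator to zero: 3s^2 + 12s - 36 = 0, i.e. 3·(s^2 + 4s - 12) = 0.
Factoring: (s + 6)(s - 2) = 0.

s = -6, 2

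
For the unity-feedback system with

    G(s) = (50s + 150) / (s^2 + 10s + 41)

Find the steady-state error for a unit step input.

e_ss = 0.2147

G(s) has no poles at the origin.
This is a Type 0 system. Kp = lim_{s→0} G(s) = 150/41.
e_ss = 1/(1 + Kp) = 1/(1 + 150/41) = 41/191 ≈ 0.2147.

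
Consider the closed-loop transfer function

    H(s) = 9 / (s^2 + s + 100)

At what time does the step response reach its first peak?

t_p ≈ 0.3146 s

Comparing s^2 + s + 100 to s^2 + 2ζωₙs + ωₙ²: ωₙ = 10 rad/s and ζ = 1/(2·10) = 0.05.
ζωₙ = 1/2 = 0.5, so ω_d = ωₙ√(1−ζ²) = √(ωₙ² − (ζωₙ)²) = √(100 − 0.5²) = √99.75 ≈ 9.987 rad/s.
t_p = π/ω_d = π/9.987 ≈ 0.3146 s.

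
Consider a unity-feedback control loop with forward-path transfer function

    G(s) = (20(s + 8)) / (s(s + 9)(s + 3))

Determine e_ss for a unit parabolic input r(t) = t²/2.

e_ss = ∞

G(s) has one pole at the origin.
This is a Type 1 system; Ka = lim_{s→0} s^2·G(s) = 0, so the steady-state error for a parabola input is infinite.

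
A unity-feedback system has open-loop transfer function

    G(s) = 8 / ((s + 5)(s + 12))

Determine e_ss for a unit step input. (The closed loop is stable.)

G(s) has no poles at the origin.
This is a Type 0 system. Kp = lim_{s→0} G(s) = 8/60 = 2/15.
e_ss = 1/(1 + Kp) = 1/(1 + 2/15) = 15/17 ≈ 0.8824.

e_ss = 0.8824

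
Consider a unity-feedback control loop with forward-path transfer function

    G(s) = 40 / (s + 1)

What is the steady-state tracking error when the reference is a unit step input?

G(s) has no poles at the origin.
This is a Type 0 system. Kp = lim_{s→0} G(s) = 40/1.
e_ss = 1/(1 + Kp) = 1/(1 + 40) = 1/41 ≈ 0.02439.

e_ss = 0.02439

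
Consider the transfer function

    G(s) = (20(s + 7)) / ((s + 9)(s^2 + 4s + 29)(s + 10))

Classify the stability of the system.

The poles can be read from the denominator factors: s = -9, -2 ± 5j, -10.
Since all poles lie strictly in the left half-plane, the system is stable.

stable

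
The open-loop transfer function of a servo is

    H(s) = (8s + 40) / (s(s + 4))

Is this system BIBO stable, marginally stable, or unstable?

marginally stable

The poles can be read from the denominator factors: s = 0, -4.
Since the simple pole(s) at s = 0 lie on the jω-axis with none in the right half-plane, the system is marginally stable.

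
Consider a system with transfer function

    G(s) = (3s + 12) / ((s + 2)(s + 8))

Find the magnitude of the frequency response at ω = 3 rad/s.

|G(j3)| ≈ 0.4869

Substitute s = j3: numerator = 12 + j9, denominator = 7 + j30.
|G(j3)| = |12 + j9| / |7 + j30| = 15 / 30.806 ≈ 0.4869.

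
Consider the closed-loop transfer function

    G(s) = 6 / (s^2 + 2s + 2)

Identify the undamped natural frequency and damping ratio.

ωₙ ≈ 1.414 rad/s, ζ ≈ 0.7071

Compare the denominator to the standard form s^2 + 2ζωₙs + ωₙ².
ωₙ² = 2, so ωₙ = √2 ≈ 1.414 rad/s.
2ζωₙ = 2, so ζ = 2/(2·√2) ≈ 0.7071.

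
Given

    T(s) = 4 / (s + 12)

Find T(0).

T(0) = 1/3 ≈ 0.3333

Set s = 0: T(0) = (4) / (12) = 1/3.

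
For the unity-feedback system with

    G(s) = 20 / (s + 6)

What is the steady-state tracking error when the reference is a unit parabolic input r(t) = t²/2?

G(s) has no poles at the origin.
This is a Type 0 system; Ka = lim_{s→0} s^2·G(s) = 0, so the steady-state error for a parabola input is infinite.

e_ss = ∞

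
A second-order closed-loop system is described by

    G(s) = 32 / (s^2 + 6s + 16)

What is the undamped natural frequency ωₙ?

ωₙ = 4 rad/s

Compare the denominator to the standard form s^2 + 2ζωₙs + ωₙ².
ωₙ² = 16, so ωₙ = 4 rad/s.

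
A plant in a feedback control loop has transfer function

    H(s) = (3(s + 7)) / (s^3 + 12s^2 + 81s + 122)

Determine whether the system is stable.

The denominator s^3 + 12s^2 + 81s + 122 factors as (s + 2)(s^2 + 10s + 61), giving poles at s = -2, -5 + 6j, -5 - 6j.
Since all poles lie strictly in the left half-plane, the system is stable.

stable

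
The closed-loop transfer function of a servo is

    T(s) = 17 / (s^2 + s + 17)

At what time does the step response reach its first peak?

Comparing s^2 + s + 17 to s^2 + 2ζωₙs + ωₙ²: ωₙ = √17 ≈ 4.123 rad/s and ζ = 1/(2·√17) ≈ 0.1213.
ζωₙ = 1/2 = 0.5, so ω_d = ωₙ√(1−ζ²) = √(ωₙ² − (ζωₙ)²) = √(17 − 0.5²) = √16.75 ≈ 4.093 rad/s.
t_p = π/ω_d = π/4.093 ≈ 0.7676 s.

t_p ≈ 0.7676 s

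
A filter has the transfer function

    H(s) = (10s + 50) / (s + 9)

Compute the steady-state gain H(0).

Set s = 0: H(0) = (50) / (9) = 50/9.

H(0) = 50/9 ≈ 5.556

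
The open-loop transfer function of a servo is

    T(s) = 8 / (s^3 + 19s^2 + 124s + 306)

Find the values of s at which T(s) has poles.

The poles are the roots of the denominator s^3 + 19s^2 + 124s + 306 = 0.
Trying s = -9: the polynomial evaluates to 0, so (s + 9) is a factor.
Dividing out leaves s^2 + 10s + 34 = 0.
The quadratic formula then gives s = -5 ± 3j.

s = -5 + 3j, -5 - 3j, -9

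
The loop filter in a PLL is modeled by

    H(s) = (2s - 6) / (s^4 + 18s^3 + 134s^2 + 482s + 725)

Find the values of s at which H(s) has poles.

s = -5 ± 2j, -4 ± 3j

The poles are the roots of the denominator s^4 + 18s^3 + 134s^2 + 482s + 725 = 0.
No real roots exist; factor into two real quadratics: (s^2 + 10s + 29)(s^2 + 8s + 25) = 0.
Each quadratic gives a conjugate pair via the quadratic formula.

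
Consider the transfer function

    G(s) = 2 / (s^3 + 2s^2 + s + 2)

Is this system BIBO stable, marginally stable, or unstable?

The denominator s^3 + 2s^2 + s + 2 factors as (s^2 + 1)(s + 2), giving poles at s = ±j, -2.
Since the simple pole(s) at s = ±j lie on the jω-axis with none in the right half-plane, the system is marginally stable.

marginally stable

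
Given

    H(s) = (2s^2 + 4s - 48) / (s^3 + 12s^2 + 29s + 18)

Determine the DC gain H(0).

H(0) = -8/3 ≈ -2.667

Set s = 0: H(0) = (-48) / (18) = -8/3.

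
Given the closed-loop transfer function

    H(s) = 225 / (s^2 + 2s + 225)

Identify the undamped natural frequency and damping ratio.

Compare the denominator to the standard form s^2 + 2ζωₙs + ωₙ².
ωₙ² = 225, so ωₙ = 15 rad/s.
2ζωₙ = 2, so ζ = 2/(2·15) ≈ 0.06667.
With ζ = 0.06667 the response is underdamped.

ωₙ = 15 rad/s, ζ ≈ 0.06667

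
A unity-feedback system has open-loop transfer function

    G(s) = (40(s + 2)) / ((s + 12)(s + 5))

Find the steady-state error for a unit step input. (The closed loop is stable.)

G(s) has no poles at the origin.
This is a Type 0 system. Kp = lim_{s→0} G(s) = 80/60 = 4/3.
e_ss = 1/(1 + Kp) = 1/(1 + 4/3) = 3/7 ≈ 0.4286.

e_ss = 0.4286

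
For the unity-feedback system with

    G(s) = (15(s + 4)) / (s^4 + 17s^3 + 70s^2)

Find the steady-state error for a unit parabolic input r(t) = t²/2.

G(s) has 2 poles at the origin.
This is a Type 2 system. Ka = lim_{s→0} s^2·G(s) = 60/70 = 6/7.
e_ss = 1/Ka = 1/(6/7) = 7/6 ≈ 1.167.

e_ss = 1.167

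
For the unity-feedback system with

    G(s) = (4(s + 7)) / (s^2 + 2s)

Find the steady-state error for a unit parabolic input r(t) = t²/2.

G(s) has one pole at the origin.
This is a Type 1 system; Ka = lim_{s→0} s^2·G(s) = 0, so the steady-state error for a parabola input is infinite.

e_ss = ∞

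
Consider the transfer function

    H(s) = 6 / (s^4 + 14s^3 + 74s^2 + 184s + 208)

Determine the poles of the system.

The poles are the roots of the denominator s^4 + 14s^3 + 74s^2 + 184s + 208 = 0.
No real roots exist; factor into two real quadratics: (s^2 + 4s + 8)(s^2 + 10s + 26) = 0.
Each quadratic gives a conjugate pair via the quadratic formula.

s = -2 ± 2j, -5 ± j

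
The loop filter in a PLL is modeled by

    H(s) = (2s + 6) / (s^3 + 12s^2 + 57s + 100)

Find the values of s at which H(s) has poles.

The poles are the roots of the denominator s^3 + 12s^2 + 57s + 100 = 0.
Trying s = -4: the polynomial evaluates to 0, so (s + 4) is a factor.
Dividing out leaves s^2 + 8s + 25 = 0.
The quadratic formula then gives s = -4 ± 3j.

s = -4 + 3j, -4 - 3j, -4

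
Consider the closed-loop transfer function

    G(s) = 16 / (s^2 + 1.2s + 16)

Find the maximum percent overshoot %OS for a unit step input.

Comparing s^2 + 1.2s + 16 to s^2 + 2ζωₙs + ωₙ²: ωₙ = 4 rad/s and ζ = 1.2/(2·4) = 0.15.
%OS = 100·exp(−πζ/√(1−ζ²)) = 100·exp(−π·0.15/√(1−0.15²)) ≈ 62.1%.

%OS ≈ 62.1%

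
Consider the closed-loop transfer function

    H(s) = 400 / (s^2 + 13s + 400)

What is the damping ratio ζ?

Compare the denominator to the standard form s^2 + 2ζωₙs + ωₙ².
ωₙ² = 400, so ωₙ = 20 rad/s.
2ζωₙ = 13, so ζ = 13/(2·20) = 0.325.

ζ = 0.325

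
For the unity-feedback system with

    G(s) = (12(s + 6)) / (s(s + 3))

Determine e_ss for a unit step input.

e_ss = 0

G(s) has one pole at the origin.
This is a Type 1 system; for a step input the steady-state error is zero.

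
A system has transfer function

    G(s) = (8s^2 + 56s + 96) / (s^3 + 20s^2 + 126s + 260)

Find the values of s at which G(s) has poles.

s = -5 + j, -5 - j, -10

The poles are the roots of the denominator s^3 + 20s^2 + 126s + 260 = 0.
Trying s = -10: the polynomial evaluates to 0, so (s + 10) is a factor.
Dividing out leaves s^2 + 10s + 26 = 0.
The quadratic formula then gives s = -5 ± 1j.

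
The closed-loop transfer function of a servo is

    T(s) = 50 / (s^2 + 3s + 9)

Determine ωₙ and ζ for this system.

Compare the denominator to the standard form s^2 + 2ζωₙs + ωₙ².
ωₙ² = 9, so ωₙ = 3 rad/s.
2ζωₙ = 3, so ζ = 3/(2·3) = 0.5.
With ζ = 0.5 the response is underdamped.

ωₙ = 3 rad/s, ζ = 0.5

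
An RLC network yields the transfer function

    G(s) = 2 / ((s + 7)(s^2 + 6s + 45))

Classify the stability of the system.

The poles can be read from the denominator factors: s = -7, -3 ± 6j.
Since all poles lie strictly in the left half-plane, the system is stable.

stable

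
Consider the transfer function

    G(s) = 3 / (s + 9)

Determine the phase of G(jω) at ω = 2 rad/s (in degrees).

At s = j2: numerator = 3, denominator = 9 + j2.
∠G = ∠num − ∠den = 0° − (12.529°) = -12.53°.

∠G(j2) ≈ -12.53°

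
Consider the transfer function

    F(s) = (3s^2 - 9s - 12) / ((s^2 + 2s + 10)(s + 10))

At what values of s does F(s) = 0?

Set the numerator to zero: 3s^2 - 9s - 12 = 0, i.e. 3·(s^2 - 3s - 4) = 0.
Factoring: (s - 4)(s + 1) = 0.

s = 4, -1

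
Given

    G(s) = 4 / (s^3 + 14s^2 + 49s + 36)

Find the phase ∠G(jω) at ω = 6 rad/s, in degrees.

∠G(j6) ≈ -170.5°

At s = j6: numerator = 4, denominator = -468 + j78.
∠G = ∠num − ∠den = 0° − (170.54°) = -170.5°.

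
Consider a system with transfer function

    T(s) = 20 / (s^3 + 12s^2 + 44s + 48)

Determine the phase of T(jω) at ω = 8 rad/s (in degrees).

At s = j8: numerator = 20, denominator = -720 - j160.
∠T = ∠num − ∠den = 0° − (-167.47°) = 167.5°.

∠T(j8) ≈ 167.5°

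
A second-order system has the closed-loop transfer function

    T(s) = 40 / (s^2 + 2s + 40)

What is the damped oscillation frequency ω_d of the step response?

ω_d ≈ 6.245 rad/s

Comparing s^2 + 2s + 40 to s^2 + 2ζωₙs + ωₙ²: ωₙ = √40 ≈ 6.325 rad/s and ζ = 2/(2·√40) ≈ 0.1581.
ζωₙ = 2/2 = 1, so ω_d = ωₙ√(1−ζ²) = √(ωₙ² − (ζωₙ)²) = √(40 − 1²) = √39 ≈ 6.245 rad/s.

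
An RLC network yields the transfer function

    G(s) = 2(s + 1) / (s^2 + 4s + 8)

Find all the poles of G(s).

The poles are the roots of the denominator s^2 + 4s + 8 = 0.
Using the quadratic formula: s = (-4 ± √(-16))/2 = -2 ± 2j.

s = -2 ± 2j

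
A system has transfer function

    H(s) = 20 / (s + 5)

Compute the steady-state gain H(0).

H(0) = 4

Set s = 0: H(0) = (20) / (5) = 4.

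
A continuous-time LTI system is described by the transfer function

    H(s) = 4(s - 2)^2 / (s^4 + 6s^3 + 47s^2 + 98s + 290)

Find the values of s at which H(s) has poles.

s = -2 + 5j, -2 - 5j, -1 + 3j, -1 - 3j

The poles are the roots of the denominator s^4 + 6s^3 + 47s^2 + 98s + 290 = 0.
No real roots exist; factor into two real quadratics: (s^2 + 4s + 29)(s^2 + 2s + 10) = 0.
Each quadratic gives a conjugate pair via the quadratic formula.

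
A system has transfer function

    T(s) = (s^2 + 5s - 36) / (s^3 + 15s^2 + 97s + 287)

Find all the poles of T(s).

The poles are the roots of the denominator s^3 + 15s^2 + 97s + 287 = 0.
Trying s = -7: the polynomial evaluates to 0, so (s + 7) is a factor.
Dividing out leaves s^2 + 8s + 41 = 0.
The quadratic formula then gives s = -4 ± 5j.

s = -4 + 5j, -4 - 5j, -7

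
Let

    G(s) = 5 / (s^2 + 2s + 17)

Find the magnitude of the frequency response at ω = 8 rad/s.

|G(j8)| ≈ 0.1007

Substitute s = j8: numerator = 5, denominator = -47 + j16.
|G(j8)| = |5| / |-47 + j16| = 5 / 49.649 ≈ 0.1007.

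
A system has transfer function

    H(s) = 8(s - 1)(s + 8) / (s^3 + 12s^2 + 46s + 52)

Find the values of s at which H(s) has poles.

The poles are the roots of the denominator s^3 + 12s^2 + 46s + 52 = 0.
Trying s = -2: the polynomial evaluates to 0, so (s + 2) is a factor.
Dividing out leaves s^2 + 10s + 26 = 0.
The quadratic formula then gives s = -5 ± 1j.

s = -5 + j, -5 - j, -2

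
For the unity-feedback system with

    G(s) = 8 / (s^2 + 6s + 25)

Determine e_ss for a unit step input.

G(s) has no poles at the origin.
This is a Type 0 system. Kp = lim_{s→0} G(s) = 8/25.
e_ss = 1/(1 + Kp) = 1/(1 + 8/25) = 25/33 ≈ 0.7576.

e_ss = 0.7576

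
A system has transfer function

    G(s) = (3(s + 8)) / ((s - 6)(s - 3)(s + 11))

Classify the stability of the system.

The poles can be read from the denominator factors: s = 6, 3, -11.
Since the pole(s) at s = 6, 3 lie in the right half-plane, the system is unstable.

unstable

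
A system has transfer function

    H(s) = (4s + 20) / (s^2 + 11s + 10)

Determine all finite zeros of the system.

Set the numerator to zero: 4s + 20 = 0, i.e. 4·(s + 5) = 0.
So s = -5.

s = -5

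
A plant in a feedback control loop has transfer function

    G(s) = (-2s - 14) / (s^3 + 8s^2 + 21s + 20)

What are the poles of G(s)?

s = -2 ± j, -4

The poles are the roots of the denominator s^3 + 8s^2 + 21s + 20 = 0.
Trying s = -4: the polynomial evaluates to 0, so (s + 4) is a factor.
Dividing out leaves s^2 + 4s + 5 = 0.
The quadratic formula then gives s = -2 ± 1j.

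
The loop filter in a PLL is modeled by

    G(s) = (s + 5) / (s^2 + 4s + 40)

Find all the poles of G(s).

The poles are the roots of the denominator s^2 + 4s + 40 = 0.
Using the quadratic formula: s = (-4 ± √(-144))/2 = -2 ± 6j.

s = -2 + 6j, -2 - 6j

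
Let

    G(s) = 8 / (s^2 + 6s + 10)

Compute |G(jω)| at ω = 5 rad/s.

|G(j5)| ≈ 0.2385

Substitute s = j5: numerator = 8, denominator = -15 + j30.
|G(j5)| = |8| / |-15 + j30| = 8 / 33.541 ≈ 0.2385.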